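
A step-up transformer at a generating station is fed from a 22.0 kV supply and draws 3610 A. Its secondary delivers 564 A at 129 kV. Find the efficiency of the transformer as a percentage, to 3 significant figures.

P_in = 22000 × 3610 = 7.94200×10^7 W.
P_out = 129000 × 564 = 7.27560×10^7 W.
η = P_out/P_in = 7.27560×10^7/(7.94200×10^7) = 0.916.

η ≈ 91.6%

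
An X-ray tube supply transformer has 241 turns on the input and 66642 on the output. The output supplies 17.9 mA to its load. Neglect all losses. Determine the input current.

For an ideal transformer I_in/I_out = N_out/N_in, so I_in = 0.0179 × 66642/241 = 4.95 A.

I_in ≈ 4.95 A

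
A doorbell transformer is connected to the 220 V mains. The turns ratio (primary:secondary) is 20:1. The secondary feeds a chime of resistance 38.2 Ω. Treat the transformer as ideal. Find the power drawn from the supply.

P ≈ 3.17 W

V_s = V_p × N_s/N_p = 220 × 1/20 = 11.000 V.
I_s = V_s/R = 11.000/38.2 = 0.28796 A.
I_p = I_s × N_s/N_p = 0.28796 × 1/20 = 0.014398 A.
P = V_p I_p = 220 × 0.014398 = 3.17 W.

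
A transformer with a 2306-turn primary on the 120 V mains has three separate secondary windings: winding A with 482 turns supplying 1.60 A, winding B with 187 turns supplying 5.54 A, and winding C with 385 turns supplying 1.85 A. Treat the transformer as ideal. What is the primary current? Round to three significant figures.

V_A = 120 × 482/2306 = 25.082 V; V_B = 120 × 187/2306 = 9.7311 V; V_C = 120 × 385/2306 = 20.035 V.
P_out = V_A I_A + V_B I_B + V_C I_C = 25.082×1.60 + 9.7311×5.54 + 20.035×1.85 = 40.132 + 53.910 + 37.064 = 131.11 W.
Ideal ⇒ P_in = P_out, so I_p = P_out/V_p = 131.11/120 = 1.09 A.

I_p ≈ 1.09 A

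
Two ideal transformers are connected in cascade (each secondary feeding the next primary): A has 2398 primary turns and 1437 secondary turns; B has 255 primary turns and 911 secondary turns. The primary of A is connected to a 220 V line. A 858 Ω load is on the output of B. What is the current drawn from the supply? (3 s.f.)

I_supply ≈ 1.18 A

After A: V = 220.00 × 1437/2398 = 131.83 V.
After B: V = 131.83 × 911/255 = 470.99 V.
I_load = 470.99/858 = 0.54894 A, so P_out = 470.99 × 0.54894 = 258.54 W.
All ideal ⇒ P_in = P_out, so I_supply = 258.54/220 = 1.18 A.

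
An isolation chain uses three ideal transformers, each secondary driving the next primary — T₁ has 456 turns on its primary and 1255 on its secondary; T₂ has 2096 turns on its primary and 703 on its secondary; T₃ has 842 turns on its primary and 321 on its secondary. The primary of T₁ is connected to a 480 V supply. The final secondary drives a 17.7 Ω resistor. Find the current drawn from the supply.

After T₁: V = 480.00 × 1255/456 = 1321.1 V.
After T₂: V = 1321.1 × 703/2096 = 443.08 V.
After T₃: V = 443.08 × 321/842 = 168.92 V.
I_load = 168.92/17.7 = 9.5434 A, so P_out = 168.92 × 9.5434 = 1612.1 W.
All ideal ⇒ P_in = P_out, so I_supply = 1612.1/480 = 3.36 A.

I_supply ≈ 3.36 A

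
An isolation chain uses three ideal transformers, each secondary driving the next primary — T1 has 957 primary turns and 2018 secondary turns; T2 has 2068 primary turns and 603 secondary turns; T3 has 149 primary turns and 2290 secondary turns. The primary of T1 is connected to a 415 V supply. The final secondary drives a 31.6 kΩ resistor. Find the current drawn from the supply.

I_supply ≈ 1.17 A

After T1: V = 415.00 × 2018/957 = 875.10 V.
After T2: V = 875.10 × 603/2068 = 255.17 V.
After T3: V = 255.17 × 2290/149 = 3921.7 V.
I_load = 3921.7/31600 = 0.12410 A, so P_out = 3921.7 × 0.12410 = 486.70 W.
All ideal ⇒ P_in = P_out, so I_supply = 486.70/415 = 1.17 A.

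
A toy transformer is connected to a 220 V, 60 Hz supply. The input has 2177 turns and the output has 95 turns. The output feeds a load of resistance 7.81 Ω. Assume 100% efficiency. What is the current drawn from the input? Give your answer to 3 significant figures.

V_out = V_in × N_out/N_in = 220 × 95/2177 = 9.6004 V.
I_out = V_out/R = 9.6004/7.81 = 1.2292 A.
For an ideal transformer I_in N_in = I_out N_out, so I_in = 1.2292 × 95/2177 = 0.0536 A.

I_in ≈ 0.0536 A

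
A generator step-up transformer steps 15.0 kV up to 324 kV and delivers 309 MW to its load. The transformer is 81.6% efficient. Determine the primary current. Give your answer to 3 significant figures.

P_in = P_out/η = 3.09×10^8/0.816 = 3.7868×10^8 W.
I_p = P_in/V_p = 3.7868×10^8/15000 = 25200 A.

I_p ≈ 25200 A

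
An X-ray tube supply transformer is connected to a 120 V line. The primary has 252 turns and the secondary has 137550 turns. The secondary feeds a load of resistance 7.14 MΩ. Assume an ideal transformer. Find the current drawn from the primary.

V_s = V_p × N_s/N_p = 120 × 137550/252 = 65500 V.
I_s = V_s/R = 65500/(7.14×10^6) = 0.0091737 A.
For an ideal transformer I_p N_p = I_s N_s, so I_p = 0.0091737 × 137550/252 = 5.01 A.

I_p ≈ 5.01 A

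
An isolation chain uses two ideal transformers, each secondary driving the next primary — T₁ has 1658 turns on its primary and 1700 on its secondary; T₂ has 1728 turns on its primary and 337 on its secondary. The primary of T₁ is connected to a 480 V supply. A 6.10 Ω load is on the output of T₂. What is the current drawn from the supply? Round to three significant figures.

After T₁: V = 480.00 × 1700/1658 = 492.16 V.
After T₂: V = 492.16 × 337/1728 = 95.982 V.
I_load = 95.982/6.10 = 15.735 A, so P_out = 95.982 × 15.735 = 1510.3 W.
All ideal ⇒ P_in = P_out, so I_supply = 1510.3/480 = 3.15 A.

I_supply ≈ 3.15 A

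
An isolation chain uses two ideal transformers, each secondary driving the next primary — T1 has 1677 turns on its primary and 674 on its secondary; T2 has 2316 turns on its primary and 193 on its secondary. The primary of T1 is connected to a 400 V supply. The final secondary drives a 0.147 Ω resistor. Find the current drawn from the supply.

After T1: V = 400.00 × 674/1677 = 160.76 V.
After T2: V = 160.76 × 193/2316 = 13.397 V.
I_load = 13.397/0.147 = 91.136 A, so P_out = 13.397 × 91.136 = 1220.9 W.
All ideal ⇒ P_in = P_out, so I_supply = 1220.9/400 = 3.05 A.

I_supply ≈ 3.05 A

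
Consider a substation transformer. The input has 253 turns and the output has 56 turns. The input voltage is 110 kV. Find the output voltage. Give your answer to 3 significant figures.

V_out/V_in = N_out/N_in, so V_out = 110000 × 56/253 = 24300 V.

V_out ≈ 24300 V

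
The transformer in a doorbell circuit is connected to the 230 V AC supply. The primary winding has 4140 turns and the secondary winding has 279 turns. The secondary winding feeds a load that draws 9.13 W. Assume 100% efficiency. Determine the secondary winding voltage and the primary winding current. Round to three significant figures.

V_s = V_p × N_s/N_p = 230 × 279/4140 = 15.500 V.
I_s = P/V_s = 9.13/15.500 = 0.58903 A.
I_p = I_s × N_s/N_p = 0.58903 × 279/4140 = 0.0397 A.

V_s ≈ 15.5 V, I_p ≈ 0.0397 A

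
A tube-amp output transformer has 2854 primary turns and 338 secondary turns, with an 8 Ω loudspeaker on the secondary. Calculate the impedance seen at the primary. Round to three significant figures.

Z_p ≈ 570 Ω

Z_p = (N_p/N_s)² × Z_s = (2854/338)² × 8 = 570 Ω.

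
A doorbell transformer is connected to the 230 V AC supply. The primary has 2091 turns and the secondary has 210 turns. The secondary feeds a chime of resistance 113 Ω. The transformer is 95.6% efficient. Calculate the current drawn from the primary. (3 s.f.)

I_p ≈ 0.0215 A

V_s = 230 × 210/2091 = 23.099 V.
I_s = V_s/R = 23.099/113 = 0.20442 A.
P_out = V_s I_s = 23.099 × 0.20442 = 4.7218 W.
P_in = P_out/η = 4.7218/0.956 = 4.9391 W.
I_p = P_in/V_p = 4.9391/230 = 0.0215 A.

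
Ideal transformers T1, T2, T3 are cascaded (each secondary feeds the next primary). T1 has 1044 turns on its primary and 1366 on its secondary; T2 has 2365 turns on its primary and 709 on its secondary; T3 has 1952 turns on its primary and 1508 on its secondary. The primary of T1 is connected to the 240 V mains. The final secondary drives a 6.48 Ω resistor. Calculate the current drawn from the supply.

Secondary of T1: V = 240.00 × 1366/1044 = 314.02 V.
Secondary of T2: V = 314.02 × 709/2365 = 94.141 V.
Secondary of T3: V = 94.141 × 1508/1952 = 72.727 V.
I_load = 72.727/6.48 = 11.223 A, so P_out = 72.727 × 11.223 = 816.25 W.
All ideal ⇒ P_in = P_out, so I_supply = 816.25/240 = 3.40 A.

I_supply ≈ 3.40 A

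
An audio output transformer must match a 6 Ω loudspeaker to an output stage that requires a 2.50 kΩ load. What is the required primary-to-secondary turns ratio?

N_p/N_s ≈ 20.4

Z_p/Z_s = (N_p/N_s)², so N_p/N_s = √(2500/6) = √417 = 20.4.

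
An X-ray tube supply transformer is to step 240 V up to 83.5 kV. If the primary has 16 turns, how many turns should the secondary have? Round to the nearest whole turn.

N_s = 5567 turns

N_s/N_p = V_s/V_p, so N_s = 16 × 83500/240 = 5566.7 ≈ 5567 turns.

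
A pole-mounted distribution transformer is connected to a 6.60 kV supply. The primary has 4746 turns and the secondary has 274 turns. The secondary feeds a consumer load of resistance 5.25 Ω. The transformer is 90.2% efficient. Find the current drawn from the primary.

I_p ≈ 4.65 A

V_s = 6600 × 274/4746 = 381.04 V.
I_s = V_s/R = 381.04/5.25 = 72.578 A.
P_out = V_s I_s = 381.04 × 72.578 = 27655 W.
P_in = P_out/η = 27655/0.902 = 30660 W.
I_p = P_in/V_p = 30660/6600 = 4.65 A.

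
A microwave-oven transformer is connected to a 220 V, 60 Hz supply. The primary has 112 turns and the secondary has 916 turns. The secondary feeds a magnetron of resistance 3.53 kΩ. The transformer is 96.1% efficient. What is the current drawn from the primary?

I_p ≈ 4.34 A

V_s = 220 × 916/112 = 1799.3 V.
I_s = V_s/R = 1799.3/3530 = 0.50971 A.
P_out = V_s I_s = 1799.3 × 0.50971 = 917.12 W.
P_in = P_out/η = 917.12/0.961 = 954.34 W.
I_p = P_in/V_p = 954.34/220 = 4.34 A.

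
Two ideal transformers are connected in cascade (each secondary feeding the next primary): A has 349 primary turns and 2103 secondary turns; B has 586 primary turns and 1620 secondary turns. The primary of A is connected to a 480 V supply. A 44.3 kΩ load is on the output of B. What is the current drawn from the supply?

I_supply ≈ 3.01 A

Secondary of A: V = 480.00 × 2103/349 = 2892.4 V.
Secondary of B: V = 2892.4 × 1620/586 = 7996.0 V.
I_load = 7996.0/44300 = 0.18050 A, so P_out = 7996.0 × 0.18050 = 1443.2 W.
All ideal ⇒ P_in = P_out, so I_supply = 1443.2/480 = 3.01 A.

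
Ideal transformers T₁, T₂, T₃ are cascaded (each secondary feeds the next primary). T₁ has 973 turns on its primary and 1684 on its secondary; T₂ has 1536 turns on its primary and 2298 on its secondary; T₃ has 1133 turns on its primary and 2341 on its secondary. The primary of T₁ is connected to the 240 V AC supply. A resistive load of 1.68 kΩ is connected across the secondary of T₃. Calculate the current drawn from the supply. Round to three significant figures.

I_supply ≈ 4.09 A

Secondary of T₁: V = 240.00 × 1684/973 = 415.38 V.
Secondary of T₂: V = 415.38 × 2298/1536 = 621.44 V.
Secondary of T₃: V = 621.44 × 2341/1133 = 1284.0 V.
I_load = 1284.0/1680 = 0.76430 A, so P_out = 1284.0 × 0.76430 = 981.37 W.
All ideal ⇒ P_in = P_out, so I_supply = 981.37/240 = 4.09 A.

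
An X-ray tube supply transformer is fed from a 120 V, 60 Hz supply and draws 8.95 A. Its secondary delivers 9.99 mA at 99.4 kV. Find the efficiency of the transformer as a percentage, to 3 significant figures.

P_in = 120 × 8.95 = 1074.00 W.
P_out = 99400 × 0.00999 = 993.006 W.
η = P_out/P_in = 993.006/1074.00 = 0.925.

η ≈ 92.5%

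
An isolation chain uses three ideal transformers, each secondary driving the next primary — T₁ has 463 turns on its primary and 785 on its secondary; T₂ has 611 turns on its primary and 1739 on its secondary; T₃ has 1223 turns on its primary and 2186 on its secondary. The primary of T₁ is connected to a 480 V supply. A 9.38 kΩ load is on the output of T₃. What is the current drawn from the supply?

Secondary of T₁: V = 480.00 × 785/463 = 813.82 V.
Secondary of T₂: V = 813.82 × 1739/611 = 2316.3 V.
Secondary of T₃: V = 2316.3 × 2186/1223 = 4140.1 V.
I_load = 4140.1/9380 = 0.44138 A, so P_out = 4140.1 × 0.44138 = 1827.3 W.
All ideal ⇒ P_in = P_out, so I_supply = 1827.3/480 = 3.81 A.

I_supply ≈ 3.81 A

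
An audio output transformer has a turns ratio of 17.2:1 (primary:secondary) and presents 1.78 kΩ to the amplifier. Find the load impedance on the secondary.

Z_s ≈ 6.02 Ω

Z_s = Z_p/(N_p/N_s)² = 1780/17.2² = 6.02 Ω.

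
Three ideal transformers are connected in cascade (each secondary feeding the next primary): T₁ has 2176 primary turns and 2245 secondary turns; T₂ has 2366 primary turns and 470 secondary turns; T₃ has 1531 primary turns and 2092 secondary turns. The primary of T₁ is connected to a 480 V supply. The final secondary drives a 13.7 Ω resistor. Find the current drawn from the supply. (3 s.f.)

I_supply ≈ 2.75 A

Secondary of T₁: V = 480.00 × 2245/2176 = 495.22 V.
Secondary of T₂: V = 495.22 × 470/2366 = 98.374 V.
Secondary of T₃: V = 98.374 × 2092/1531 = 134.42 V.
I_load = 134.42/13.7 = 9.8118 A, so P_out = 134.42 × 9.8118 = 1318.9 W.
All ideal ⇒ P_in = P_out, so I_supply = 1318.9/480 = 2.75 A.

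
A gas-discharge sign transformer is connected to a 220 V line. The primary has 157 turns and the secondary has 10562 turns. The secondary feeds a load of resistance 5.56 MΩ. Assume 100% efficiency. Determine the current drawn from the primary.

V_s = V_p × N_s/N_p = 220 × 10562/157 = 14800 V.
I_s = V_s/R = 14800/(5.56×10^6) = 0.0026619 A.
For an ideal transformer I_p N_p = I_s N_s, so I_p = 0.0026619 × 10562/157 = 0.179 A.

I_p ≈ 0.179 A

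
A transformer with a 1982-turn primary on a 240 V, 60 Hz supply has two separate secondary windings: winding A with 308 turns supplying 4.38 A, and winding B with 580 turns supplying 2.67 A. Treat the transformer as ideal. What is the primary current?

V_A = 240 × 308/1982 = 37.296 V; V_B = 240 × 580/1982 = 70.232 V.
P_out = V_A I_A + V_B I_B = 37.296×4.38 + 70.232×2.67 = 163.35 + 187.52 = 350.87 W.
Ideal ⇒ P_in = P_out, so I_p = P_out/V_p = 350.87/240 = 1.46 A.

I_p ≈ 1.46 A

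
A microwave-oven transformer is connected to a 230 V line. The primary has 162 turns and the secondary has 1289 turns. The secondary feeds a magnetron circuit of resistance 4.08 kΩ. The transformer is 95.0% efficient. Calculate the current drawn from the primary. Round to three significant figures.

I_p ≈ 3.76 A

V_s = 230 × 1289/162 = 1830.1 V.
I_s = V_s/R = 1830.1/4080 = 0.44854 A.
P_out = V_s I_s = 1830.1 × 0.44854 = 820.86 W.
P_in = P_out/η = 820.86/0.950 = 864.07 W.
I_p = P_in/V_p = 864.07/230 = 3.76 A.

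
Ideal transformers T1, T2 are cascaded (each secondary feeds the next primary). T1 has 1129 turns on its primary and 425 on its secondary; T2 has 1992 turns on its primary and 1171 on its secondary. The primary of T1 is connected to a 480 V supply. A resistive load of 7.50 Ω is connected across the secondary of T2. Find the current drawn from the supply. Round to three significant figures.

After T1: V = 480.00 × 425/1129 = 180.69 V.
After T2: V = 180.69 × 1171/1992 = 106.22 V.
I_load = 106.22/7.50 = 14.163 A, so P_out = 106.22 × 14.163 = 1504.3 W.
All ideal ⇒ P_in = P_out, so I_supply = 1504.3/480 = 3.13 A.

I_supply ≈ 3.13 A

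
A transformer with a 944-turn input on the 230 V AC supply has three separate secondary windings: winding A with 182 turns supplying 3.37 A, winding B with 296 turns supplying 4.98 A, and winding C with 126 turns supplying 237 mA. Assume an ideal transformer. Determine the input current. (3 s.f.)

V_A = 230 × 182/944 = 44.343 V; V_B = 230 × 296/944 = 72.119 V; V_C = 230 × 126/944 = 30.699 V.
P_out = V_A I_A + V_B I_B + V_C I_C = 44.343×3.37 + 72.119×4.98 + 30.699×0.237 = 149.44 + 359.15 + 7.2757 = 515.86 W.
Ideal ⇒ P_in = P_out, so I_in = P_out/V_in = 515.86/230 = 2.24 A.

I_in ≈ 2.24 A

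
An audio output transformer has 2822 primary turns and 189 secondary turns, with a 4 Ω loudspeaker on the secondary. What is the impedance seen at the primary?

Z_p = (N_p/N_s)² × Z_s = (2822/189)² × 4 = 892 Ω.

Z_p ≈ 892 Ω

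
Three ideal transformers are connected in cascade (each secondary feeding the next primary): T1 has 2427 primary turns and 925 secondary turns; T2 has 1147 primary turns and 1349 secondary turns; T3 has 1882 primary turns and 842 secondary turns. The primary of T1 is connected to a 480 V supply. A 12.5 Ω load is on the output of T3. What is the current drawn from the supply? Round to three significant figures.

Secondary of T1: V = 480.00 × 925/2427 = 182.94 V.
Secondary of T2: V = 182.94 × 1349/1147 = 215.16 V.
Secondary of T3: V = 215.16 × 842/1882 = 96.262 V.
I_load = 96.262/12.5 = 7.7009 A, so P_out = 96.262 × 7.7009 = 741.31 W.
All ideal ⇒ P_in = P_out, so I_supply = 741.31/480 = 1.54 A.

I_supply ≈ 1.54 A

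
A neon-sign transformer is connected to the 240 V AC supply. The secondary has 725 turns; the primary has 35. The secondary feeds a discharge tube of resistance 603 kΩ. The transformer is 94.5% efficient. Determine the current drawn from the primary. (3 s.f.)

V_s = 240 × 725/35 = 4971.4 V.
I_s = V_s/R = 4971.4/603000 = 0.0082445 A.
P_out = V_s I_s = 4971.4 × 0.0082445 = 40.987 W.
P_in = P_out/η = 40.987/0.945 = 43.372 W.
I_p = P_in/V_p = 43.372/240 = 0.181 A.

I_p ≈ 0.181 A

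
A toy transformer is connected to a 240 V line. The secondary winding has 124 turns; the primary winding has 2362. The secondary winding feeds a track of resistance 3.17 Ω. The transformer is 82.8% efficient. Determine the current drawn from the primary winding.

I_p ≈ 0.252 A

V_s = 240 × 124/2362 = 12.599 V.
I_s = V_s/R = 12.599/3.17 = 3.9746 A.
P_out = V_s I_s = 12.599 × 3.9746 = 50.078 W.
P_in = P_out/η = 50.078/0.828 = 60.481 W.
I_p = P_in/V_p = 60.481/240 = 0.252 A.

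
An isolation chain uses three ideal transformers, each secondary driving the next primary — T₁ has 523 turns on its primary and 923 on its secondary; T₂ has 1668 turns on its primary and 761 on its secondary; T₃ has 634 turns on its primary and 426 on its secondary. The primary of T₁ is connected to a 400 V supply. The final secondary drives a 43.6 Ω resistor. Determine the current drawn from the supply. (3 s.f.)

After T₁: V = 400.00 × 923/523 = 705.93 V.
After T₂: V = 705.93 × 761/1668 = 322.07 V.
After T₃: V = 322.07 × 426/634 = 216.41 V.
I_load = 216.41/43.6 = 4.9634 A, so P_out = 216.41 × 4.9634 = 1074.1 W.
All ideal ⇒ P_in = P_out, so I_supply = 1074.1/400 = 2.69 A.

I_supply ≈ 2.69 A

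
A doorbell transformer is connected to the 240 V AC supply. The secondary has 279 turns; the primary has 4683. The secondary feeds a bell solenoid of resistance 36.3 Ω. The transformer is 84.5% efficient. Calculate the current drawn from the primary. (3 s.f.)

V_s = 240 × 279/4683 = 14.299 V.
I_s = V_s/R = 14.299/36.3 = 0.39390 A.
P_out = V_s I_s = 14.299 × 0.39390 = 5.6322 W.
P_in = P_out/η = 5.6322/0.845 = 6.6653 W.
I_p = P_in/V_p = 6.6653/240 = 0.0278 A.

I_p ≈ 0.0278 A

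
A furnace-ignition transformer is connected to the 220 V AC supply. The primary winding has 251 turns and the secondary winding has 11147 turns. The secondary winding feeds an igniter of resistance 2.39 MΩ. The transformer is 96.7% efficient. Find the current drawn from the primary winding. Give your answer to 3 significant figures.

V_s = 220 × 11147/251 = 9770.3 V.
I_s = V_s/R = 9770.3/(2.39×10^6) = 0.0040880 A.
P_out = V_s I_s = 9770.3 × 0.0040880 = 39.941 W.
P_in = P_out/η = 39.941/0.967 = 41.304 W.
I_p = P_in/V_p = 41.304/220 = 0.188 A.

I_p ≈ 0.188 A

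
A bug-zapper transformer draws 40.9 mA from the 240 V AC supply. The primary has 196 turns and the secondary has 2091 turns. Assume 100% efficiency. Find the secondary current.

I_s ≈ 0.00383 A

I_s/I_p = N_p/N_s, so I_s = 0.0409 × 196/2091 = 0.00383 A.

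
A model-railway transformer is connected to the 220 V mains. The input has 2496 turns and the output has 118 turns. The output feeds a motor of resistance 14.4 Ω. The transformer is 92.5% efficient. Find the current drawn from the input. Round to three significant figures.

V_out = 220 × 118/2496 = 10.401 V.
I_out = V_out/R = 10.401/14.4 = 0.72227 A.
P_out = V_out I_out = 10.401 × 0.72227 = 7.5120 W.
P_in = P_out/η = 7.5120/0.925 = 8.1211 W.
I_in = P_in/V_in = 8.1211/220 = 0.0369 A.

I_in ≈ 0.0369 A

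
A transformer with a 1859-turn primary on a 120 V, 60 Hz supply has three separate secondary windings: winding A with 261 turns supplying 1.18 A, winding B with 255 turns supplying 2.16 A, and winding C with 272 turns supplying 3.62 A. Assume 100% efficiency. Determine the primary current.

I_p ≈ 0.992 A

V_A = 120 × 261/1859 = 16.848 V; V_B = 120 × 255/1859 = 16.460 V; V_C = 120 × 272/1859 = 17.558 V.
P_out = V_A I_A + V_B I_B + V_C I_C = 16.848×1.18 + 16.460×2.16 + 17.558×3.62 = 19.880 + 35.555 + 63.559 = 118.99 W.
Ideal ⇒ P_in = P_out, so I_p = P_out/V_p = 118.99/120 = 0.992 A.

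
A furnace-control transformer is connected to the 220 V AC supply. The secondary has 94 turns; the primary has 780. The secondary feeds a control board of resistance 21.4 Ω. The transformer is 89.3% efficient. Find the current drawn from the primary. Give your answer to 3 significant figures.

V_s = 220 × 94/780 = 26.513 V.
I_s = V_s/R = 26.513/21.4 = 1.2389 A.
P_out = V_s I_s = 26.513 × 1.2389 = 32.847 W.
P_in = P_out/η = 32.847/0.893 = 36.783 W.
I_p = P_in/V_p = 36.783/220 = 0.167 A.

I_p ≈ 0.167 A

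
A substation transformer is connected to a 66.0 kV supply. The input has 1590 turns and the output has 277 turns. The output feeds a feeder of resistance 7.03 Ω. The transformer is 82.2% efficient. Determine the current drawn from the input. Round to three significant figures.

V_out = 66000 × 277/1590 = 11498 V.
I_out = V_out/R = 11498/7.03 = 1635.6 A.
P_out = V_out I_out = 11498 × 1635.6 = 1.8806×10^7 W.
P_in = P_out/η = 1.8806×10^7/0.822 = 2.2878×10^7 W.
I_in = P_in/V_in = 2.2878×10^7/66000 = 347 A.

I_in ≈ 347 A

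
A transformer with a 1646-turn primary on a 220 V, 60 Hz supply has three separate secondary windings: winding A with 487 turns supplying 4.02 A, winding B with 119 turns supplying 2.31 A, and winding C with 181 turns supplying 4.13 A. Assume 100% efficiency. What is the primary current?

I_p ≈ 1.81 A

V_A = 220 × 487/1646 = 65.091 V; V_B = 220 × 119/1646 = 15.905 V; V_C = 220 × 181/1646 = 24.192 V.
P_out = V_A I_A + V_B I_B + V_C I_C = 65.091×4.02 + 15.905×2.31 + 24.192×4.13 = 261.67 + 36.741 + 99.913 = 398.32 W.
Ideal ⇒ P_in = P_out, so I_p = P_out/V_p = 398.32/220 = 1.81 A.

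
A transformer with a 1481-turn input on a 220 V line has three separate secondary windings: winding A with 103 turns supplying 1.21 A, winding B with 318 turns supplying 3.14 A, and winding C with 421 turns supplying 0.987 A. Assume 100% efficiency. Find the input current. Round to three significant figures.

I_in ≈ 1.04 A

V_A = 220 × 103/1481 = 15.300 V; V_B = 220 × 318/1481 = 47.238 V; V_C = 220 × 421/1481 = 62.539 V.
P_out = V_A I_A + V_B I_B + V_C I_C = 15.300×1.21 + 47.238×3.14 + 62.539×0.987 = 18.514 + 148.33 + 61.726 = 228.57 W.
Ideal ⇒ P_in = P_out, so I_in = P_out/V_in = 228.57/220 = 1.04 A.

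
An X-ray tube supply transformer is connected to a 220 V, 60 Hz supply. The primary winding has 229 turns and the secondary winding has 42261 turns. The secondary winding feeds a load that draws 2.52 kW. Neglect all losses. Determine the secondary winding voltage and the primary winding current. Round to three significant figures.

V_s = V_p × N_s/N_p = 220 × 42261/229 = 40600 V.
I_s = P/V_s = 2520/40600 = 0.062069 A.
I_p = I_s × N_s/N_p = 0.062069 × 42261/229 = 11.5 A.

V_s ≈ 40600 V, I_p ≈ 11.5 A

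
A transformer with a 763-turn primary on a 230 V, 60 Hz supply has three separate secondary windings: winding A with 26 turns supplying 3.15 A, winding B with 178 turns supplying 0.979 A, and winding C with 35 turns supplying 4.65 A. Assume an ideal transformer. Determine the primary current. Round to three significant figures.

V_A = 230 × 26/763 = 7.8375 V; V_B = 230 × 178/763 = 53.657 V; V_C = 230 × 35/763 = 10.550 V.
P_out = V_A I_A + V_B I_B + V_C I_C = 7.8375×3.15 + 53.657×0.979 + 10.550×4.65 = 24.688 + 52.530 + 49.060 = 126.28 W.
Ideal ⇒ P_in = P_out, so I_p = P_out/V_p = 126.28/230 = 0.549 A.

I_p ≈ 0.549 A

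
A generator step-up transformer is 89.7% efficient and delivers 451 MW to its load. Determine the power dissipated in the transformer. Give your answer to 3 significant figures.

P_loss ≈ 5.18×10^7 W

P_in = P_out/η = 4.51×10^8/0.897 = 5.02787×10^8 W.
P_loss = P_in − P_out = 5.02787×10^8 − 4.51×10^8 = 5.18×10^7 W.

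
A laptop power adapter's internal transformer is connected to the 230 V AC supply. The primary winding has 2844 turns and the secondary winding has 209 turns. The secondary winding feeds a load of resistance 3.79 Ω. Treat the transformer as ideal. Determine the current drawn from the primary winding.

V_s = V_p × N_s/N_p = 230 × 209/2844 = 16.902 V.
I_s = V_s/R = 16.902/3.79 = 4.4597 A.
For an ideal transformer I_p N_p = I_s N_s, so I_p = 4.4597 × 209/2844 = 0.328 A.

I_p ≈ 0.328 A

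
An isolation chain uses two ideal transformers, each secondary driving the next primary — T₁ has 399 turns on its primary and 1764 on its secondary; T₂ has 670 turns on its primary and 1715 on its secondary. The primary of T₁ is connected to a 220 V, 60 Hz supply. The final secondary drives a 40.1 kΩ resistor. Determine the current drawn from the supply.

I_supply ≈ 0.703 A

Secondary of T₁: V = 220.00 × 1764/399 = 972.63 V.
Secondary of T₂: V = 972.63 × 1715/670 = 2489.6 V.
I_load = 2489.6/40100 = 0.062086 A, so P_out = 2489.6 × 0.062086 = 154.57 W.
All ideal ⇒ P_in = P_out, so I_supply = 154.57/220 = 0.703 A.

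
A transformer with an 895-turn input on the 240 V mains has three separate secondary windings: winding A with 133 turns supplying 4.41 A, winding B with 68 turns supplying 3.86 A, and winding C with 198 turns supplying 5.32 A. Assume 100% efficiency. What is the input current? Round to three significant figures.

V_A = 240 × 133/895 = 35.665 V; V_B = 240 × 68/895 = 18.235 V; V_C = 240 × 198/895 = 53.095 V.
P_out = V_A I_A + V_B I_B + V_C I_C = 35.665×4.41 + 18.235×3.86 + 53.095×5.32 = 157.28 + 70.386 + 282.47 = 510.13 W.
Ideal ⇒ P_in = P_out, so I_in = P_out/V_in = 510.13/240 = 2.13 A.

I_in ≈ 2.13 A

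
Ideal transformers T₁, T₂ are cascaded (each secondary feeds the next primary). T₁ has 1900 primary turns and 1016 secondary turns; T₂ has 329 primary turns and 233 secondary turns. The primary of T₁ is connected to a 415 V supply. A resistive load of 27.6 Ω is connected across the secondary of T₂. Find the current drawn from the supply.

Secondary of T₁: V = 415.00 × 1016/1900 = 221.92 V.
Secondary of T₂: V = 221.92 × 233/329 = 157.16 V.
I_load = 157.16/27.6 = 5.6943 A, so P_out = 157.16 × 5.6943 = 894.93 W.
All ideal ⇒ P_in = P_out, so I_supply = 894.93/415 = 2.16 A.

I_supply ≈ 2.16 A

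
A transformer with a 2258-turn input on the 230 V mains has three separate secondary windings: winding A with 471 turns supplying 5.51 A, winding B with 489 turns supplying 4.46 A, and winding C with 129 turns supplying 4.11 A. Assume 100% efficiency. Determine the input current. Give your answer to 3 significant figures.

I_in ≈ 2.35 A

V_A = 230 × 471/2258 = 47.976 V; V_B = 230 × 489/2258 = 49.810 V; V_C = 230 × 129/2258 = 13.140 V.
P_out = V_A I_A + V_B I_B + V_C I_C = 47.976×5.51 + 49.810×4.46 + 13.140×4.11 = 264.35 + 222.15 + 54.005 = 540.50 W.
Ideal ⇒ P_in = P_out, so I_in = P_out/V_in = 540.50/230 = 2.35 A.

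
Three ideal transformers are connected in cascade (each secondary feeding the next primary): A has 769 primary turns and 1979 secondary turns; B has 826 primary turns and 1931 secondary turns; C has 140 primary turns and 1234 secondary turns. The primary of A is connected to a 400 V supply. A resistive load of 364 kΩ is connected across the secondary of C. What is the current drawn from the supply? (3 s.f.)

I_supply ≈ 3.09 A

Secondary of A: V = 400.00 × 1979/769 = 1029.4 V.
Secondary of B: V = 1029.4 × 1931/826 = 2406.5 V.
Secondary of C: V = 2406.5 × 1234/140 = 21211 V.
I_load = 21211/364000 = 0.058273 A, so P_out = 21211 × 0.058273 = 1236.1 W.
All ideal ⇒ P_in = P_out, so I_supply = 1236.1/400 = 3.09 A.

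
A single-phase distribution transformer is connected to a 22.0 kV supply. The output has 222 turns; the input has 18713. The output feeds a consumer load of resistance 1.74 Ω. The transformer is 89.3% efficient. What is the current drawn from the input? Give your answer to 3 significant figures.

I_in ≈ 1.99 A

V_out = 22000 × 222/18713 = 261.00 V.
I_out = V_out/R = 261.00/1.74 = 150.00 A.
P_out = V_out I_out = 261.00 × 150.00 = 39149 W.
P_in = P_out/η = 39149/0.893 = 43839 W.
I_in = P_in/V_in = 43839/22000 = 1.99 A.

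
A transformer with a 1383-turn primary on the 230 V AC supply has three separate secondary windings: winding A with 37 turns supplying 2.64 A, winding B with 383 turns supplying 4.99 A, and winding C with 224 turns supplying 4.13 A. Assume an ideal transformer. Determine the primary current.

I_p ≈ 2.12 A

V_A = 230 × 37/1383 = 6.1533 V; V_B = 230 × 383/1383 = 63.695 V; V_C = 230 × 224/1383 = 37.252 V.
P_out = V_A I_A + V_B I_B + V_C I_C = 6.1533×2.64 + 63.695×4.99 + 37.252×4.13 = 16.245 + 317.84 + 153.85 = 487.93 W.
Ideal ⇒ P_in = P_out, so I_p = P_out/V_p = 487.93/230 = 2.12 A.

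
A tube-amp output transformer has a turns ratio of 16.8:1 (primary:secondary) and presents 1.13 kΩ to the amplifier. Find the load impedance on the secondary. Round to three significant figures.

Z_s = Z_p/(N_p/N_s)² = 1130/16.8² = 4.00 Ω.

Z_s ≈ 4.00 Ω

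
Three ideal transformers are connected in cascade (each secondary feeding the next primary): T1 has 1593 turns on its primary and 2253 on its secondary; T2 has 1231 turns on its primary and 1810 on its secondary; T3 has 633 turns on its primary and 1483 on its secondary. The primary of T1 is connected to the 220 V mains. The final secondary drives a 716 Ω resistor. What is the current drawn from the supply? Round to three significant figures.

I_supply ≈ 7.29 A

Secondary of T1: V = 220.00 × 2253/1593 = 311.15 V.
Secondary of T2: V = 311.15 × 1810/1231 = 457.50 V.
Secondary of T3: V = 457.50 × 1483/633 = 1071.8 V.
I_load = 1071.8/716 = 1.4970 A, so P_out = 1071.8 × 1.4970 = 1604.5 W.
All ideal ⇒ P_in = P_out, so I_supply = 1604.5/220 = 7.29 A.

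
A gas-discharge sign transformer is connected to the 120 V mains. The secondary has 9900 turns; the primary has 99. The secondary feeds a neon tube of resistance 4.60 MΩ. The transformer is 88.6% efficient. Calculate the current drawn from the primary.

I_p ≈ 0.294 A

V_s = 120 × 9900/99 = 12000 V.
I_s = V_s/R = 12000/(4.60×10^6) = 0.0026087 A.
P_out = V_s I_s = 12000 × 0.0026087 = 31.304 W.
P_in = P_out/η = 31.304/0.886 = 35.332 W.
I_p = P_in/V_p = 35.332/120 = 0.294 A.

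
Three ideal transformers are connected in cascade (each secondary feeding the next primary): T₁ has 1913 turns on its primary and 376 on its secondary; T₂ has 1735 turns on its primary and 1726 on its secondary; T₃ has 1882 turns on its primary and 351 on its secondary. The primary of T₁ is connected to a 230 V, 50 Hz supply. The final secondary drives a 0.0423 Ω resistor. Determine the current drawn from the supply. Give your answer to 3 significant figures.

I_supply ≈ 7.23 A

After T₁: V = 230.00 × 376/1913 = 45.206 V.
After T₂: V = 45.206 × 1726/1735 = 44.972 V.
After T₃: V = 44.972 × 351/1882 = 8.3874 V.
I_load = 8.3874/0.0423 = 198.28 A, so P_out = 8.3874 × 198.28 = 1663.1 W.
All ideal ⇒ P_in = P_out, so I_supply = 1663.1/230 = 7.23 A.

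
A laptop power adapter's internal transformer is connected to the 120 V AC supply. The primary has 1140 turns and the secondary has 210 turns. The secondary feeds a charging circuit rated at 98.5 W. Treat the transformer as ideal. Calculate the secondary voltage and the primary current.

V_s ≈ 22.1 V, I_p ≈ 0.821 A

V_s = V_p × N_s/N_p = 120 × 210/1140 = 22.105 V.
I_s = P/V_s = 98.5/22.105 = 4.4560 A.
I_p = I_s × N_s/N_p = 4.4560 × 210/1140 = 0.821 A.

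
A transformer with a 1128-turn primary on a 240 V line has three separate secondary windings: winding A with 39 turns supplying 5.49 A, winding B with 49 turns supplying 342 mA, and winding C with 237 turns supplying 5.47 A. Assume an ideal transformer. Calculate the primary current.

I_p ≈ 1.35 A

V_A = 240 × 39/1128 = 8.2979 V; V_B = 240 × 49/1128 = 10.426 V; V_C = 240 × 237/1128 = 50.426 V.
P_out = V_A I_A + V_B I_B + V_C I_C = 8.2979×5.49 + 10.426×0.342 + 50.426×5.47 = 45.555 + 3.5655 + 275.83 = 324.95 W.
Ideal ⇒ P_in = P_out, so I_p = P_out/V_p = 324.95/240 = 1.35 A.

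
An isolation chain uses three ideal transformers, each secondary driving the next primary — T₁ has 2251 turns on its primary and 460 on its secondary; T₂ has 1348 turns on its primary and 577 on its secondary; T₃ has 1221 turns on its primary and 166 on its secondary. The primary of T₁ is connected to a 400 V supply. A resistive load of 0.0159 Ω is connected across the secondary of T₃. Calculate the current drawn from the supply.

I_supply ≈ 3.56 A

Secondary of T₁: V = 400.00 × 460/2251 = 81.741 V.
Secondary of T₂: V = 81.741 × 577/1348 = 34.989 V.
Secondary of T₃: V = 34.989 × 166/1221 = 4.7569 V.
I_load = 4.7569/0.0159 = 299.17 A, so P_out = 4.7569 × 299.17 = 1423.1 W.
All ideal ⇒ P_in = P_out, so I_supply = 1423.1/400 = 3.56 A.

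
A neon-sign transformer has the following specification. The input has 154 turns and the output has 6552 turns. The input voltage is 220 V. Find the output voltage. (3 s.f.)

V_out ≈ 9360 V

V_out/V_in = N_out/N_in, so V_out = 220 × 6552/154 = 9360 V.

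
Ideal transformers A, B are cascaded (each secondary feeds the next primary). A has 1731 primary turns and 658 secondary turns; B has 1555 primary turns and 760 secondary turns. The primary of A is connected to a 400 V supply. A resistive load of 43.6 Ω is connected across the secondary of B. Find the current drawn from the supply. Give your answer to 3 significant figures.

I_supply ≈ 0.317 A

Secondary of A: V = 400.00 × 658/1731 = 152.05 V.
Secondary of B: V = 152.05 × 760/1555 = 74.314 V.
I_load = 74.314/43.6 = 1.7045 A, so P_out = 74.314 × 1.7045 = 126.67 W.
All ideal ⇒ P_in = P_out, so I_supply = 126.67/400 = 0.317 A.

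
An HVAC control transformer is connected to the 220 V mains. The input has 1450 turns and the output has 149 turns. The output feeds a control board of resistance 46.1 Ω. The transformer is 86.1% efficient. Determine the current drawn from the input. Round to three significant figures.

V_out = 220 × 149/1450 = 22.607 V.
I_out = V_out/R = 22.607/46.1 = 0.49039 A.
P_out = V_out I_out = 22.607 × 0.49039 = 11.086 W.
P_in = P_out/η = 11.086/0.861 = 12.876 W.
I_in = P_in/V_in = 12.876/220 = 0.0585 A.

I_in ≈ 0.0585 A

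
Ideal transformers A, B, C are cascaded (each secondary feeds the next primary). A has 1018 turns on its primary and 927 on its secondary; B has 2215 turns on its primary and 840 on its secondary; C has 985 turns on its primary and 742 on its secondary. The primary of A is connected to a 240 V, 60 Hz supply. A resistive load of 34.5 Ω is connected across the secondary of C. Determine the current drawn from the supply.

After A: V = 240.00 × 927/1018 = 218.55 V.
After B: V = 218.55 × 840/2215 = 82.880 V.
After C: V = 82.880 × 742/985 = 62.433 V.
I_load = 62.433/34.5 = 1.8097 A, so P_out = 62.433 × 1.8097 = 112.98 W.
All ideal ⇒ P_in = P_out, so I_supply = 112.98/240 = 0.471 A.

I_supply ≈ 0.471 A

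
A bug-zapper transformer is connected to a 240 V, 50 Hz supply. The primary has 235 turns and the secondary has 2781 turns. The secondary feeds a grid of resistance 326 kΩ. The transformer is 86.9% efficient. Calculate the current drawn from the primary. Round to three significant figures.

I_p ≈ 0.119 A

V_s = 240 × 2781/235 = 2840.2 V.
I_s = V_s/R = 2840.2/326000 = 0.0087122 A.
P_out = V_s I_s = 2840.2 × 0.0087122 = 24.744 W.
P_in = P_out/η = 24.744/0.869 = 28.474 W.
I_p = P_in/V_p = 28.474/240 = 0.119 A.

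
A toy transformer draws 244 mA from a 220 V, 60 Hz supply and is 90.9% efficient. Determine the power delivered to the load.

P_out ≈ 48.8 W

P_in = V_p I_p = 220 × 0.244 = 53.680 W.
P_out = η P_in = 0.909 × 53.680 = 48.8 W.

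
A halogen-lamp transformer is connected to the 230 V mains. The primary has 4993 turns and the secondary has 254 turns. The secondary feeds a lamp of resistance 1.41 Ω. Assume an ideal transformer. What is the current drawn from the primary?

I_p ≈ 0.422 A

V_s = V_p × N_s/N_p = 230 × 254/4993 = 11.700 V.
I_s = V_s/R = 11.700/1.41 = 8.2981 A.
For an ideal transformer I_p N_p = I_s N_s, so I_p = 8.2981 × 254/4993 = 0.422 A.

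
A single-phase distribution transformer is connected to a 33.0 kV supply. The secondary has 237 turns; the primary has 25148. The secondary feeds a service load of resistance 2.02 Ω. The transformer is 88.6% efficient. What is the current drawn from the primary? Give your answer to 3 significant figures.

V_s = 33000 × 237/25148 = 311.00 V.
I_s = V_s/R = 311.00/2.02 = 153.96 A.
P_out = V_s I_s = 311.00 × 153.96 = 47881 W.
P_in = P_out/η = 47881/0.886 = 54042 W.
I_p = P_in/V_p = 54042/33000 = 1.64 A.

I_p ≈ 1.64 A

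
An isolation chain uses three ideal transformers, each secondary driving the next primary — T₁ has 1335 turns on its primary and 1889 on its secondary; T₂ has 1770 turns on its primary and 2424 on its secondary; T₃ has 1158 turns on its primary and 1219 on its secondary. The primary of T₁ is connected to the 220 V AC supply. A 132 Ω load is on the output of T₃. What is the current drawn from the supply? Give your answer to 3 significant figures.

After T₁: V = 220.00 × 1889/1335 = 311.30 V.
After T₂: V = 311.30 × 2424/1770 = 426.32 V.
After T₃: V = 426.32 × 1219/1158 = 448.77 V.
I_load = 448.77/132 = 3.3998 A, so P_out = 448.77 × 3.3998 = 1525.7 W.
All ideal ⇒ P_in = P_out, so I_supply = 1525.7/220 = 6.94 A.

I_supply ≈ 6.94 A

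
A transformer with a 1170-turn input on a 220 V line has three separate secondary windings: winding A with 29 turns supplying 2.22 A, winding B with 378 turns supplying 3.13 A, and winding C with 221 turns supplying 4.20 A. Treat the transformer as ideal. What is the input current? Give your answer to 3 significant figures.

V_A = 220 × 29/1170 = 5.4530 V; V_B = 220 × 378/1170 = 71.077 V; V_C = 220 × 221/1170 = 41.556 V.
P_out = V_A I_A + V_B I_B + V_C I_C = 5.4530×2.22 + 71.077×3.13 + 41.556×4.20 = 12.106 + 222.47 + 174.53 = 409.11 W.
Ideal ⇒ P_in = P_out, so I_in = P_out/V_in = 409.11/220 = 1.86 A.

I_in ≈ 1.86 A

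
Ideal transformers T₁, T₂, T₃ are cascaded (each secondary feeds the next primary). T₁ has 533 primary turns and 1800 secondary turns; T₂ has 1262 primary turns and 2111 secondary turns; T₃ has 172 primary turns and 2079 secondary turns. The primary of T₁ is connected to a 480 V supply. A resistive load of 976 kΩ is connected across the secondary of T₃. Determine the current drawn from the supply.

Secondary of T₁: V = 480.00 × 1800/533 = 1621.0 V.
Secondary of T₂: V = 1621.0 × 2111/1262 = 2711.5 V.
Secondary of T₃: V = 2711.5 × 2079/172 = 32775 V.
I_load = 32775/976000 = 0.033581 A, so P_out = 32775 × 0.033581 = 1100.6 W.
All ideal ⇒ P_in = P_out, so I_supply = 1100.6/480 = 2.29 A.

I_supply ≈ 2.29 A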